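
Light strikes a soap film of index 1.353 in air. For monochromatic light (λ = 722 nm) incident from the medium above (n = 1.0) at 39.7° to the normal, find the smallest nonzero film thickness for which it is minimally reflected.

At the upper boundary (n = 1.0 to n = 1.353) the reflected ray undergoes a half-wave phase shift.
Bottom surface (1.353 → 1.0): reflection off a lower-index medium gives no phase shift.
The two reflections differ by half a wavelength.
So the condition for destructive reflection is 2 n t cos θ_r = m λ.
Snell's law: 1.0 sin 39.7° = 1.353 sin θ_r → sin θ_r = 0.472, cos θ_r = 0.882.
Minimum nonzero at m = 1: t = λ / (2 n cos θ_r) = 722 / (2 × 1.353 × 0.882) = 303 nm.

303 nm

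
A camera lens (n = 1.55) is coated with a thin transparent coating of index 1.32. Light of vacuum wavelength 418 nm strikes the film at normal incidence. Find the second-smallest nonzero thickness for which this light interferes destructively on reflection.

At the upper boundary (n = 1.0 to n = 1.32) the reflected ray undergoes a half-wave phase shift.
Ray reflecting at the bottom interface goes from n = 1.32 toward n = 1.55: a half-wave phase shift.
Zero or two π shifts → no net half-wave offset.
With no net inversion, destructive interference in reflection requires 2 n t = (m + ½) λ.
The second-smallest nonzero thickness corresponds to m = 1: t = (m + ½) λ / (2 n) = 1.50 × 418 / (2 × 1.32) = 238 nm.

238 nm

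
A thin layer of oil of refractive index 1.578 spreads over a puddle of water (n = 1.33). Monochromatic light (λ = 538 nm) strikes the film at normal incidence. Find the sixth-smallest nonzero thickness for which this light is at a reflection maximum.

Top surface (1.0 → 1.578): reflection off a higher-index medium gives a half-wave phase shift.
Ray reflecting at the bottom interface goes from n = 1.578 toward n = 1.33: no phase shift.
Net: one phase inversion between the two reflected rays.
With one net inversion, constructive interference in reflection requires 2 n t = (m + ½) λ.
The sixth-smallest nonzero thickness corresponds to m = 5: t = (m + ½) λ / (2 n) = 5.50 × 538 / (2 × 1.578) = 938 nm.

938 nm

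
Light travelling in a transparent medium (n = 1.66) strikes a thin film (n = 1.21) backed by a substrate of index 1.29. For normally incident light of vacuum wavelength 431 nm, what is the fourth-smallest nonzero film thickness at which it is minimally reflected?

Ray reflecting at the top interface goes from n = 1.66 toward n = 1.21: no phase shift.
Bottom surface (1.21 → 1.29): reflection off a higher-index medium gives a half-wave phase shift.
Exactly one π shift → a net half-wave offset.
So the condition for destructive reflection is 2 n t = m λ.
The fourth-smallest nonzero thickness corresponds to m = 4: t = m λ / (2 n) = 4.00 × 431 / (2 × 1.21) = 712 nm.

712 nm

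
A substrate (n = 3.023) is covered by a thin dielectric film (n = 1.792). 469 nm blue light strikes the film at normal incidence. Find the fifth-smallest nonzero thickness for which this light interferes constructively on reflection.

654 nm

Top surface (1.0 → 1.792): reflection off a higher-index medium gives a half-wave phase shift.
At the lower boundary (n = 1.792 to n = 3.023) the reflected ray undergoes a half-wave phase shift.
Net: no relative phase inversion (both shifts match).
So the condition for constructive reflection is 2 n t = m λ.
The fifth-smallest nonzero thickness corresponds to m = 5: t = m λ / (2 n) = 5.00 × 469 / (2 × 1.792) = 654 nm.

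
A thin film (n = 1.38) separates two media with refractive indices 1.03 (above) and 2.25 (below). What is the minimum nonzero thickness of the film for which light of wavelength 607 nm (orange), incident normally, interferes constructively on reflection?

Top surface (1.03 → 1.38): reflection off a higher-index medium gives a half-wave phase shift.
Ray reflecting at the bottom interface goes from n = 1.38 toward n = 2.25: a half-wave phase shift.
Net: no relative phase inversion (both shifts match).
With no net inversion, constructive interference in reflection requires 2 n t = m λ.
Minimum nonzero at m = 1: t = λ / (2 n) = 607 / (2 × 1.38) = 220 nm.

220 nm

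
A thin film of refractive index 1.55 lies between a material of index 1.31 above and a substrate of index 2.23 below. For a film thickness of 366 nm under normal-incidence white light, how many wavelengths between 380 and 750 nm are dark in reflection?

At the upper boundary (n = 1.31 to n = 1.55) the reflected ray undergoes a half-wave phase shift.
Bottom surface (1.55 → 2.23): reflection off a higher-index medium gives a half-wave phase shift.
Zero or two π shifts → no net half-wave offset.
With no net inversion, destructive interference in reflection requires 2 n t = (m + ½) λ.
λ = 2 n t / (m + ½) = 1135 / (m + ½) nm.
m=1: 756 nm (IR); m=2: 454 nm (visible); m=3: 324 nm (UV).

1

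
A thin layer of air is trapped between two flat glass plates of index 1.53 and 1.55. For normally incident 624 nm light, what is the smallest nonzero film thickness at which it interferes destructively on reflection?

312 nm

At the upper boundary (n = 1.53 to n = 1.0) the reflected ray undergoes no phase shift.
Bottom surface (1.0 → 1.55): reflection off a higher-index medium gives a half-wave phase shift.
Exactly one π shift → a net half-wave offset.
For dark reflection here: 2 n t = m λ.
The smallest nonzero thickness corresponds to m = 1: t = m λ / (2 n) = 1.00 × 624 / (2 × 1.0) = 312 nm.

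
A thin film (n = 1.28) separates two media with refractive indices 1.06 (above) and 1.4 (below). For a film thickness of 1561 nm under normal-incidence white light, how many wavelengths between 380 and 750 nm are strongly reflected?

Top surface (1.06 → 1.28): reflection off a higher-index medium gives a half-wave phase shift.
Ray reflecting at the bottom interface goes from n = 1.28 toward n = 1.4: a half-wave phase shift.
Net: no relative phase inversion (both shifts match).
For strong reflection here: 2 n t = m λ.
λ = 2 n t / m = 3996 / m nm.
m=5: 799 nm (IR); m=6: 666 nm (visible); m=7: 571 nm (visible); m=8: 500 nm (visible); m=9: 444 nm (visible); m=10: 400 nm (visible); m=11: 363 nm (UV).

5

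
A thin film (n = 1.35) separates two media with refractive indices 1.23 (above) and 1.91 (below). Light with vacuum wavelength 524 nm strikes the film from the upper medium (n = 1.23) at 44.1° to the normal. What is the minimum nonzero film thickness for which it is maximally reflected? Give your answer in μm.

Ray reflecting at the top interface goes from n = 1.23 toward n = 1.35: a half-wave phase shift.
Ray reflecting at the bottom interface goes from n = 1.35 toward n = 1.91: a half-wave phase shift.
Net: no relative phase inversion (both shifts match).
So the condition for constructive reflection is 2 n t cos θ_r = m λ.
Snell's law: 1.23 sin 44.1° = 1.35 sin θ_r → sin θ_r = 0.634, cos θ_r = 0.773.
Minimum nonzero at m = 1: t = λ / (2 n cos θ_r) = 524 / (2 × 1.35 × 0.773) = 251 nm.

0.251 μm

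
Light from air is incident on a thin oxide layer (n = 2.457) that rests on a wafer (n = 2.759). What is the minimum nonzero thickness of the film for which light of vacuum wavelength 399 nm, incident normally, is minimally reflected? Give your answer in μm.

0.0406 μm

Ray reflecting at the top interface goes from n = 1.0 toward n = 2.457: a half-wave phase shift.
Bottom surface (2.457 → 2.759): reflection off a higher-index medium gives a half-wave phase shift.
Net: no relative phase inversion (both shifts match).
With no net inversion, destructive interference in reflection requires 2 n t = (m + ½) λ.
Minimum at m = 0: t = λ / (4 n) = 399 / (4 × 2.457) = 40.6 nm.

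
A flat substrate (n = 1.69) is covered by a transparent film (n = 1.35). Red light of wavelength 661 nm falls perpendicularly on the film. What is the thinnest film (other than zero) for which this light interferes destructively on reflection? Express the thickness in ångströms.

1224 Å

Top surface (1.0 → 1.35): reflection off a higher-index medium gives a half-wave phase shift.
Ray reflecting at the bottom interface goes from n = 1.35 toward n = 1.69: a half-wave phase shift.
The two reflections carry the same phase change, so no net offset.
So the condition for destructive reflection is 2 n t = (m + ½) λ.
Minimum at m = 0: t = λ / (4 n) = 661 / (4 × 1.35) = 122 nm.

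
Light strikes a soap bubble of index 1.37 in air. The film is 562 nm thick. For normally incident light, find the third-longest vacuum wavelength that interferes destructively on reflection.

At the upper boundary (n = 1.0 to n = 1.37) the reflected ray undergoes a half-wave phase shift.
Ray reflecting at the bottom interface goes from n = 1.37 toward n = 1.0: no phase shift.
Exactly one π shift → a net half-wave offset.
So the condition for destructive reflection is 2 n t = m λ.
λ = 2 n t / m. The third-longest wavelength is m = 3: λ = 2 × 1.37 × 562 / 3.00 = 513 nm.

513 nm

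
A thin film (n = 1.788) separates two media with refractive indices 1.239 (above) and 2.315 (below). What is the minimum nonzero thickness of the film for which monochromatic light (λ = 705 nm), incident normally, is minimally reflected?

98.6 nm

Ray reflecting at the top interface goes from n = 1.239 toward n = 1.788: a half-wave phase shift.
Ray reflecting at the bottom interface goes from n = 1.788 toward n = 2.315: a half-wave phase shift.
The two reflections carry the same phase change, so no net offset.
For minimum reflection here: 2 n t = (m + ½) λ.
Minimum at m = 0: t = λ / (4 n) = 705 / (4 × 1.788) = 98.6 nm.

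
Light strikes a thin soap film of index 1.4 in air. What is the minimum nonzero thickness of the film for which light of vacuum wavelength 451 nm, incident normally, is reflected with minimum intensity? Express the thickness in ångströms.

Ray reflecting at the top interface goes from n = 1.0 toward n = 1.4: a half-wave phase shift.
At the lower boundary (n = 1.4 to n = 1.0) the reflected ray undergoes no phase shift.
Net: one phase inversion between the two reflected rays.
With one net inversion, destructive interference in reflection requires 2 n t = m λ.
Minimum nonzero at m = 1: t = λ / (2 n) = 451 / (2 × 1.4) = 161 nm.

1611 Å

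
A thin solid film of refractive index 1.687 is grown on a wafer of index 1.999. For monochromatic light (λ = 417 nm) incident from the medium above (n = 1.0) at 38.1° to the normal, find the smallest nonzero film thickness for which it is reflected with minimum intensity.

At the upper boundary (n = 1.0 to n = 1.687) the reflected ray undergoes a half-wave phase shift.
At the lower boundary (n = 1.687 to n = 1.999) the reflected ray undergoes a half-wave phase shift.
The two reflections carry the same phase change, so no net offset.
With no net inversion, destructive interference in reflection requires 2 n t cos θ_r = (m + ½) λ.
Snell's law: 1.0 sin 38.1° = 1.687 sin θ_r → sin θ_r = 0.366, cos θ_r = 0.931.
Minimum at m = 0: t = λ / (4 n cos θ_r) = 417 / (4 × 1.687 × 0.931) = 66.4 nm.

66.4 nm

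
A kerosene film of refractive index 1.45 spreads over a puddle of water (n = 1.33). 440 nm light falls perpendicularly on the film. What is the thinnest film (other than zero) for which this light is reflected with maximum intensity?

75.9 nm

At the upper boundary (n = 1.0 to n = 1.45) the reflected ray undergoes a half-wave phase shift.
At the lower boundary (n = 1.45 to n = 1.33) the reflected ray undergoes no phase shift.
Exactly one π shift → a net half-wave offset.
For bright reflection here: 2 n t = (m + ½) λ.
Minimum at m = 0: t = λ / (4 n) = 440 / (4 × 1.45) = 75.9 nm.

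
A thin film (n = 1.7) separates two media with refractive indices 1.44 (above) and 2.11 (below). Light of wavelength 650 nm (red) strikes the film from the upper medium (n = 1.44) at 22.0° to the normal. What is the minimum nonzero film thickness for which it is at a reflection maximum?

Top surface (1.44 → 1.7): reflection off a higher-index medium gives a half-wave phase shift.
Bottom surface (1.7 → 2.11): reflection off a higher-index medium gives a half-wave phase shift.
Net: no relative phase inversion (both shifts match).
So the condition for constructive reflection is 2 n t cos θ_r = m λ.
Snell's law: 1.44 sin 22.0° = 1.7 sin θ_r → sin θ_r = 0.317, cos θ_r = 0.948.
Minimum nonzero at m = 1: t = λ / (2 n cos θ_r) = 650 / (2 × 1.7 × 0.948) = 202 nm.

202 nm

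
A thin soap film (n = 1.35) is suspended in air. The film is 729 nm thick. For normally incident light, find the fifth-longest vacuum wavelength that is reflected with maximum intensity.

Top surface (1.0 → 1.35): reflection off a higher-index medium gives a half-wave phase shift.
Bottom surface (1.35 → 1.0): reflection off a lower-index medium gives no phase shift.
Exactly one π shift → a net half-wave offset.
With one net inversion, constructive interference in reflection requires 2 n t = (m + ½) λ.
λ = 2 n t / (m + ½). The fifth-longest wavelength is m = 4: λ = 2 × 1.35 × 729 / 4.50 = 437 nm.

437 nm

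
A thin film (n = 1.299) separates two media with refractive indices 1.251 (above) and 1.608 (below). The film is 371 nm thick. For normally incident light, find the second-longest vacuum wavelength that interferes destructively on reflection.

643 nm

Top surface (1.251 → 1.299): reflection off a higher-index medium gives a half-wave phase shift.
At the lower boundary (n = 1.299 to n = 1.608) the reflected ray undergoes a half-wave phase shift.
Zero or two π shifts → no net half-wave offset.
With no net inversion, destructive interference in reflection requires 2 n t = (m + ½) λ.
λ = 2 n t / (m + ½). The second-longest wavelength is m = 1: λ = 2 × 1.299 × 371 / 1.50 = 643 nm.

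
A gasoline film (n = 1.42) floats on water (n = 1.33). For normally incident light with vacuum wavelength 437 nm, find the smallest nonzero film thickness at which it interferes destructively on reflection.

154 nm

Top surface (1.0 → 1.42): reflection off a higher-index medium gives a half-wave phase shift.
Bottom surface (1.42 → 1.33): reflection off a lower-index medium gives no phase shift.
The two reflections differ by half a wavelength.
For minimum reflection here: 2 n t = m λ.
Minimum nonzero at m = 1: t = λ / (2 n) = 437 / (2 × 1.42) = 154 nm.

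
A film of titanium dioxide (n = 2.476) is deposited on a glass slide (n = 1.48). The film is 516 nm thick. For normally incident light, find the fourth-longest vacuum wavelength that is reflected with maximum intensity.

Ray reflecting at the top interface goes from n = 1.0 toward n = 2.476: a half-wave phase shift.
Ray reflecting at the bottom interface goes from n = 2.476 toward n = 1.48: no phase shift.
Exactly one π shift → a net half-wave offset.
So the condition for constructive reflection is 2 n t = (m + ½) λ.
λ = 2 n t / (m + ½). The fourth-longest wavelength is m = 3: λ = 2 × 2.476 × 516 / 3.50 = 730 nm.

730 nm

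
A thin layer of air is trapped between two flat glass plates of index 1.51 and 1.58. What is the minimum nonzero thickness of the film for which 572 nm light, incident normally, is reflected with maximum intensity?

Ray reflecting at the top interface goes from n = 1.51 toward n = 1.0: no phase shift.
Bottom surface (1.0 → 1.58): reflection off a higher-index medium gives a half-wave phase shift.
The two reflections differ by half a wavelength.
For bright reflection here: 2 n t = (m + ½) λ.
Minimum at m = 0: t = λ / (4 n) = 572 / (4 × 1.0) = 143 nm.

143 nm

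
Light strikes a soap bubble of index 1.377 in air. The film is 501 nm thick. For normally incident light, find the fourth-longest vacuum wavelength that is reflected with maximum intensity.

Ray reflecting at the top interface goes from n = 1.0 toward n = 1.377: a half-wave phase shift.
Bottom surface (1.377 → 1.0): reflection off a lower-index medium gives no phase shift.
The two reflections differ by half a wavelength.
So the condition for constructive reflection is 2 n t = (m + ½) λ.
λ = 2 n t / (m + ½). The fourth-longest wavelength is m = 3: λ = 2 × 1.377 × 501 / 3.50 = 394 nm.

394 nm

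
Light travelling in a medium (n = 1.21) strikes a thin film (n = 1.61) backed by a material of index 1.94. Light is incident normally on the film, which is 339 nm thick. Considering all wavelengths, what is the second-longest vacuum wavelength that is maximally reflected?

546 nm

Top surface (1.21 → 1.61): reflection off a higher-index medium gives a half-wave phase shift.
Bottom surface (1.61 → 1.94): reflection off a higher-index medium gives a half-wave phase shift.
Net: no relative phase inversion (both shifts match).
So the condition for constructive reflection is 2 n t = m λ.
λ = 2 n t / m. The second-longest wavelength is m = 2: λ = 2 × 1.61 × 339 / 2.00 = 546 nm.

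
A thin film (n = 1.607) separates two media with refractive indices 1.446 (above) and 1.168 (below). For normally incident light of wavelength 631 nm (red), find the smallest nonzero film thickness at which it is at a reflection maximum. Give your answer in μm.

0.0982 μm

Ray reflecting at the top interface goes from n = 1.446 toward n = 1.607: a half-wave phase shift.
Ray reflecting at the bottom interface goes from n = 1.607 toward n = 1.168: no phase shift.
Exactly one π shift → a net half-wave offset.
With one net inversion, constructive interference in reflection requires 2 n t = (m + ½) λ.
Minimum at m = 0: t = λ / (4 n) = 631 / (4 × 1.607) = 98.2 nm.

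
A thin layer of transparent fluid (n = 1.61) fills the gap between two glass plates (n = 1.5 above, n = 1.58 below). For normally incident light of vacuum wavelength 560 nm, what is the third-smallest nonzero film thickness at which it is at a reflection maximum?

Top surface (1.5 → 1.61): reflection off a higher-index medium gives a half-wave phase shift.
At the lower boundary (n = 1.61 to n = 1.58) the reflected ray undergoes no phase shift.
Net: one phase inversion between the two reflected rays.
For bright reflection here: 2 n t = (m + ½) λ.
The third-smallest nonzero thickness corresponds to m = 2: t = (m + ½) λ / (2 n) = 2.50 × 560 / (2 × 1.61) = 435 nm.

435 nm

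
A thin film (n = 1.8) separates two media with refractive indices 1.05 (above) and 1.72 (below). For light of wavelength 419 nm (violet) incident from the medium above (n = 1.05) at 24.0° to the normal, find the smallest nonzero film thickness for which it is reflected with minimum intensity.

Ray reflecting at the top interface goes from n = 1.05 toward n = 1.8: a half-wave phase shift.
Ray reflecting at the bottom interface goes from n = 1.8 toward n = 1.72: no phase shift.
Exactly one π shift → a net half-wave offset.
With one net inversion, destructive interference in reflection requires 2 n t cos θ_r = m λ.
Snell's law: 1.05 sin 24.0° = 1.8 sin θ_r → sin θ_r = 0.237, cos θ_r = 0.971.
Minimum nonzero at m = 1: t = λ / (2 n cos θ_r) = 419 / (2 × 1.8 × 0.971) = 120 nm.

120 nm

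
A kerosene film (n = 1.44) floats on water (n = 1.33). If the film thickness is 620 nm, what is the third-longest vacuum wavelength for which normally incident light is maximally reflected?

Top surface (1.0 → 1.44): reflection off a higher-index medium gives a half-wave phase shift.
Bottom surface (1.44 → 1.33): reflection off a lower-index medium gives no phase shift.
Exactly one π shift → a net half-wave offset.
So the condition for constructive reflection is 2 n t = (m + ½) λ.
λ = 2 n t / (m + ½). The third-longest wavelength is m = 2: λ = 2 × 1.44 × 620 / 2.50 = 714 nm.

714 nm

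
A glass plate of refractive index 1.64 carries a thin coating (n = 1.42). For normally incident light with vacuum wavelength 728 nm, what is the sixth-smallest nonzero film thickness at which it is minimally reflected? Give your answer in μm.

At the upper boundary (n = 1.0 to n = 1.42) the reflected ray undergoes a half-wave phase shift.
Ray reflecting at the bottom interface goes from n = 1.42 toward n = 1.64: a half-wave phase shift.
The two reflections carry the same phase change, so no net offset.
With no net inversion, destructive interference in reflection requires 2 n t = (m + ½) λ.
The sixth-smallest nonzero thickness corresponds to m = 5: t = (m + ½) λ / (2 n) = 5.50 × 728 / (2 × 1.42) = 1410 nm.

1.41 μm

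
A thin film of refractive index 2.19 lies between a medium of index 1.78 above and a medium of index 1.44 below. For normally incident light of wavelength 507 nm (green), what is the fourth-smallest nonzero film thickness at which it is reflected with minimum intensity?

At the upper boundary (n = 1.78 to n = 2.19) the reflected ray undergoes a half-wave phase shift.
Ray reflecting at the bottom interface goes from n = 2.19 toward n = 1.44: no phase shift.
Exactly one π shift → a net half-wave offset.
For dark reflection here: 2 n t = m λ.
The fourth-smallest nonzero thickness corresponds to m = 4: t = m λ / (2 n) = 4.00 × 507 / (2 × 2.19) = 463 nm.

463 nm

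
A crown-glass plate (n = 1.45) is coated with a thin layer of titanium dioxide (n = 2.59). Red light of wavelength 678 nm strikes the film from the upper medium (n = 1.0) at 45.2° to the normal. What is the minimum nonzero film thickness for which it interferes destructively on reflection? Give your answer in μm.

0.136 μm

At the upper boundary (n = 1.0 to n = 2.59) the reflected ray undergoes a half-wave phase shift.
Ray reflecting at the bottom interface goes from n = 2.59 toward n = 1.45: no phase shift.
Net: one phase inversion between the two reflected rays.
With one net inversion, destructive interference in reflection requires 2 n t cos θ_r = m λ.
Snell's law: 1.0 sin 45.2° = 2.59 sin θ_r → sin θ_r = 0.274, cos θ_r = 0.962.
Minimum nonzero at m = 1: t = λ / (2 n cos θ_r) = 678 / (2 × 2.59 × 0.962) = 136 nm.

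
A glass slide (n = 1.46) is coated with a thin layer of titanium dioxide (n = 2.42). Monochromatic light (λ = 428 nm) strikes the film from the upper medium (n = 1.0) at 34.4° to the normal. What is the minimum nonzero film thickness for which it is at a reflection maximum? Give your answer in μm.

0.0455 μm

Ray reflecting at the top interface goes from n = 1.0 toward n = 2.42: a half-wave phase shift.
Ray reflecting at the bottom interface goes from n = 2.42 toward n = 1.46: no phase shift.
The two reflections differ by half a wavelength.
With one net inversion, constructive interference in reflection requires 2 n t cos θ_r = (m + ½) λ.
Snell's law: 1.0 sin 34.4° = 2.42 sin θ_r → sin θ_r = 0.233, cos θ_r = 0.972.
Minimum at m = 0: t = λ / (4 n cos θ_r) = 428 / (4 × 2.42 × 0.972) = 45.5 nm.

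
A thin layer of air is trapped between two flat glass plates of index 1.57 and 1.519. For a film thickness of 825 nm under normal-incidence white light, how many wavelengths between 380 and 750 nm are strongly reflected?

Top surface (1.57 → 1.0): reflection off a lower-index medium gives no phase shift.
Bottom surface (1.0 → 1.519): reflection off a higher-index medium gives a half-wave phase shift.
The two reflections differ by half a wavelength.
For bright reflection here: 2 n t = (m + ½) λ.
λ = 2 n t / (m + ½) = 1650 / (m + ½) nm.
m=1: 1100 nm (IR); m=2: 660 nm (visible); m=3: 471 nm (visible); m=4: 367 nm (UV).

2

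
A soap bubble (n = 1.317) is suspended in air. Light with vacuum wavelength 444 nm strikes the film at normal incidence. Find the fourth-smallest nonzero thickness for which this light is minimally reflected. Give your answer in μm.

0.674 μm

Top surface (1.0 → 1.317): reflection off a higher-index medium gives a half-wave phase shift.
At the lower boundary (n = 1.317 to n = 1.0) the reflected ray undergoes no phase shift.
The two reflections differ by half a wavelength.
For minimum reflection here: 2 n t = m λ.
The fourth-smallest nonzero thickness corresponds to m = 4: t = m λ / (2 n) = 4.00 × 444 / (2 × 1.317) = 674 nm.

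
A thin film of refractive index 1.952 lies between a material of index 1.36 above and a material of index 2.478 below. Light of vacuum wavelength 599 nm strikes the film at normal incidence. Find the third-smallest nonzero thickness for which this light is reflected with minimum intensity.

384 nm

At the upper boundary (n = 1.36 to n = 1.952) the reflected ray undergoes a half-wave phase shift.
Bottom surface (1.952 → 2.478): reflection off a higher-index medium gives a half-wave phase shift.
The two reflections carry the same phase change, so no net offset.
For weak reflection here: 2 n t = (m + ½) λ.
The third-smallest nonzero thickness corresponds to m = 2: t = (m + ½) λ / (2 n) = 2.50 × 599 / (2 × 1.952) = 384 nm.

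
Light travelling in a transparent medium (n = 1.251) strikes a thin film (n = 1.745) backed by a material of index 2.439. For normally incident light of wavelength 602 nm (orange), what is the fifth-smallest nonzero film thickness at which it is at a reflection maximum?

862 nm

At the upper boundary (n = 1.251 to n = 1.745) the reflected ray undergoes a half-wave phase shift.
At the lower boundary (n = 1.745 to n = 2.439) the reflected ray undergoes a half-wave phase shift.
The two reflections carry the same phase change, so no net offset.
So the condition for constructive reflection is 2 n t = m λ.
The fifth-smallest nonzero thickness corresponds to m = 5: t = m λ / (2 n) = 5.00 × 602 / (2 × 1.745) = 862 nm.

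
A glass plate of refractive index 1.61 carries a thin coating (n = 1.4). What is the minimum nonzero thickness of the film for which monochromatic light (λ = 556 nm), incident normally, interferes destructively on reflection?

99.3 nm

At the upper boundary (n = 1.0 to n = 1.4) the reflected ray undergoes a half-wave phase shift.
Ray reflecting at the bottom interface goes from n = 1.4 toward n = 1.61: a half-wave phase shift.
Zero or two π shifts → no net half-wave offset.
So the condition for destructive reflection is 2 n t = (m + ½) λ.
Minimum at m = 0: t = λ / (4 n) = 556 / (4 × 1.4) = 99.3 nm.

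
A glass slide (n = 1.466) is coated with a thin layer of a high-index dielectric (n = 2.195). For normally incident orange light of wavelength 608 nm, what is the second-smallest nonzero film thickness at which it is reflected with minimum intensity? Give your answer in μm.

0.277 μm

Top surface (1.0 → 2.195): reflection off a higher-index medium gives a half-wave phase shift.
Ray reflecting at the bottom interface goes from n = 2.195 toward n = 1.466: no phase shift.
Exactly one π shift → a net half-wave offset.
With one net inversion, destructive interference in reflection requires 2 n t = m λ.
The second-smallest nonzero thickness corresponds to m = 2: t = m λ / (2 n) = 2.00 × 608 / (2 × 2.195) = 277 nm.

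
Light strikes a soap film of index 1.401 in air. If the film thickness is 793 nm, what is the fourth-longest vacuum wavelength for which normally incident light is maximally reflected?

Ray reflecting at the top interface goes from n = 1.0 toward n = 1.401: a half-wave phase shift.
Bottom surface (1.401 → 1.0): reflection off a lower-index medium gives no phase shift.
The two reflections differ by half a wavelength.
So the condition for constructive reflection is 2 n t = (m + ½) λ.
λ = 2 n t / (m + ½). The fourth-longest wavelength is m = 3: λ = 2 × 1.401 × 793 / 3.50 = 635 nm.

635 nm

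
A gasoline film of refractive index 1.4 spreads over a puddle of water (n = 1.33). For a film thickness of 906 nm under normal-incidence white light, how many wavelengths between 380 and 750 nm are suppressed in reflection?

Top surface (1.0 → 1.4): reflection off a higher-index medium gives a half-wave phase shift.
At the lower boundary (n = 1.4 to n = 1.33) the reflected ray undergoes no phase shift.
The two reflections differ by half a wavelength.
So the condition for destructive reflection is 2 n t = m λ.
λ = 2 n t / m = 2537 / m nm.
m=3: 846 nm (IR); m=4: 634 nm (visible); m=5: 507 nm (visible); m=6: 423 nm (visible); m=7: 362 nm (UV).

3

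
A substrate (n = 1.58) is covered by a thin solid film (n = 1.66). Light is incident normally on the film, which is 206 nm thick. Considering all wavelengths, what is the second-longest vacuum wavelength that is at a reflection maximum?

456 nm

At the upper boundary (n = 1.0 to n = 1.66) the reflected ray undergoes a half-wave phase shift.
At the lower boundary (n = 1.66 to n = 1.58) the reflected ray undergoes no phase shift.
Exactly one π shift → a net half-wave offset.
For bright reflection here: 2 n t = (m + ½) λ.
λ = 2 n t / (m + ½). The second-longest wavelength is m = 1: λ = 2 × 1.66 × 206 / 1.50 = 456 nm.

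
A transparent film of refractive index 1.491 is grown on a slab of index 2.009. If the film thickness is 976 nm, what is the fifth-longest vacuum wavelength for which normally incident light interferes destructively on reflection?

647 nm

Ray reflecting at the top interface goes from n = 1.0 toward n = 1.491: a half-wave phase shift.
Bottom surface (1.491 → 2.009): reflection off a higher-index medium gives a half-wave phase shift.
The two reflections carry the same phase change, so no net offset.
With no net inversion, destructive interference in reflection requires 2 n t = (m + ½) λ.
λ = 2 n t / (m + ½). The fifth-longest wavelength is m = 4: λ = 2 × 1.491 × 976 / 4.50 = 647 nm.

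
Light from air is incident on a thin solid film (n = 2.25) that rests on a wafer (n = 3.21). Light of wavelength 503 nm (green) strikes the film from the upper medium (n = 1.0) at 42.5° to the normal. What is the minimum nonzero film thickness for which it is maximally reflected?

At the upper boundary (n = 1.0 to n = 2.25) the reflected ray undergoes a half-wave phase shift.
Ray reflecting at the bottom interface goes from n = 2.25 toward n = 3.21: a half-wave phase shift.
Net: no relative phase inversion (both shifts match).
For strong reflection here: 2 n t cos θ_r = m λ.
Snell's law: 1.0 sin 42.5° = 2.25 sin θ_r → sin θ_r = 0.300, cos θ_r = 0.954.
Minimum nonzero at m = 1: t = λ / (2 n cos θ_r) = 503 / (2 × 2.25 × 0.954) = 117 nm.

117 nm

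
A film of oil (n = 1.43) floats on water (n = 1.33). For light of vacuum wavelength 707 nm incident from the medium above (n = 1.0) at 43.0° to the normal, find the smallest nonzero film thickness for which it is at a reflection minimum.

At the upper boundary (n = 1.0 to n = 1.43) the reflected ray undergoes a half-wave phase shift.
At the lower boundary (n = 1.43 to n = 1.33) the reflected ray undergoes no phase shift.
Exactly one π shift → a net half-wave offset.
So the condition for destructive reflection is 2 n t cos θ_r = m λ.
Snell's law: 1.0 sin 43.0° = 1.43 sin θ_r → sin θ_r = 0.477, cos θ_r = 0.879.
Minimum nonzero at m = 1: t = λ / (2 n cos θ_r) = 707 / (2 × 1.43 × 0.879) = 281 nm.

281 nm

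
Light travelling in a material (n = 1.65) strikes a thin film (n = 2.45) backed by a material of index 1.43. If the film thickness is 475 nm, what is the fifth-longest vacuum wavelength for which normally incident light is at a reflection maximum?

Top surface (1.65 → 2.45): reflection off a higher-index medium gives a half-wave phase shift.
At the lower boundary (n = 2.45 to n = 1.43) the reflected ray undergoes no phase shift.
The two reflections differ by half a wavelength.
With one net inversion, constructive interference in reflection requires 2 n t = (m + ½) λ.
λ = 2 n t / (m + ½). The fifth-longest wavelength is m = 4: λ = 2 × 2.45 × 475 / 4.50 = 517 nm.

517 nm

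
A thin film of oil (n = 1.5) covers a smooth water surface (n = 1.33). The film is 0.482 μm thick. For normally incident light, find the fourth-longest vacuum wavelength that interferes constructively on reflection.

Ray reflecting at the top interface goes from n = 1.0 toward n = 1.5: a half-wave phase shift.
Bottom surface (1.5 → 1.33): reflection off a lower-index medium gives no phase shift.
Exactly one π shift → a net half-wave offset.
For maximum reflection here: 2 n t = (m + ½) λ.
λ = 2 n t / (m + ½). The fourth-longest wavelength is m = 3: λ = 2 × 1.5 × 482 / 3.50 = 413 nm.

413 nm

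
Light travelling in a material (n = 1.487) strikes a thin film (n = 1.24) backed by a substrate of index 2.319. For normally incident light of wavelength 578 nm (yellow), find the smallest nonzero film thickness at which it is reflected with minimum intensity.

Top surface (1.487 → 1.24): reflection off a lower-index medium gives no phase shift.
Bottom surface (1.24 → 2.319): reflection off a higher-index medium gives a half-wave phase shift.
Exactly one π shift → a net half-wave offset.
For dark reflection here: 2 n t = m λ.
Minimum nonzero at m = 1: t = λ / (2 n) = 578 / (2 × 1.24) = 233 nm.

233 nm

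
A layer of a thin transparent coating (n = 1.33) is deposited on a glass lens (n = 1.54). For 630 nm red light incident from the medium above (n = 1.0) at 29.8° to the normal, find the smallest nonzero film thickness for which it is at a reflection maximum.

255 nm

Ray reflecting at the top interface goes from n = 1.0 toward n = 1.33: a half-wave phase shift.
Ray reflecting at the bottom interface goes from n = 1.33 toward n = 1.54: a half-wave phase shift.
The two reflections carry the same phase change, so no net offset.
For bright reflection here: 2 n t cos θ_r = m λ.
Snell's law: 1.0 sin 29.8° = 1.33 sin θ_r → sin θ_r = 0.374, cos θ_r = 0.928.
Minimum nonzero at m = 1: t = λ / (2 n cos θ_r) = 630 / (2 × 1.33 × 0.928) = 255 nm.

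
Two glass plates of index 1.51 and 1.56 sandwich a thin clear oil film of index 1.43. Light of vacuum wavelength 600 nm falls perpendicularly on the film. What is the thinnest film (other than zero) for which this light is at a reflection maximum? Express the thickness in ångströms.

Top surface (1.51 → 1.43): reflection off a lower-index medium gives no phase shift.
At the lower boundary (n = 1.43 to n = 1.56) the reflected ray undergoes a half-wave phase shift.
Net: one phase inversion between the two reflected rays.
With one net inversion, constructive interference in reflection requires 2 n t = (m + ½) λ.
Minimum at m = 0: t = λ / (4 n) = 600 / (4 × 1.43) = 105 nm.

1049 Å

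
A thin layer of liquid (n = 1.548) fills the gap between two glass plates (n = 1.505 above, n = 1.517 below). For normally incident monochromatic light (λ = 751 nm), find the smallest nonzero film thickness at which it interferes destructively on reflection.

Ray reflecting at the top interface goes from n = 1.505 toward n = 1.548: a half-wave phase shift.
At the lower boundary (n = 1.548 to n = 1.517) the reflected ray undergoes no phase shift.
Net: one phase inversion between the two reflected rays.
For weak reflection here: 2 n t = m λ.
Minimum nonzero at m = 1: t = λ / (2 n) = 751 / (2 × 1.548) = 243 nm.

243 nm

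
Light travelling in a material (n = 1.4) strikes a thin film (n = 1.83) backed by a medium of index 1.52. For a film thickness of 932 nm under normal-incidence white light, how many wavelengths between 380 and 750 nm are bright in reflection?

4

Top surface (1.4 → 1.83): reflection off a higher-index medium gives a half-wave phase shift.
Bottom surface (1.83 → 1.52): reflection off a lower-index medium gives no phase shift.
Exactly one π shift → a net half-wave offset.
With one net inversion, constructive interference in reflection requires 2 n t = (m + ½) λ.
λ = 2 n t / (m + ½) = 3411 / (m + ½) nm.
m=4: 758 nm (IR); m=5: 620 nm (visible); m=6: 525 nm (visible); m=7: 455 nm (visible); m=8: 401 nm (visible); m=9: 359 nm (UV).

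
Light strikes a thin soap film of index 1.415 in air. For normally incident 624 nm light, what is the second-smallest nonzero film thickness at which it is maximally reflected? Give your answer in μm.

Top surface (1.0 → 1.415): reflection off a higher-index medium gives a half-wave phase shift.
Bottom surface (1.415 → 1.0): reflection off a lower-index medium gives no phase shift.
Exactly one π shift → a net half-wave offset.
With one net inversion, constructive interference in reflection requires 2 n t = (m + ½) λ.
The second-smallest nonzero thickness corresponds to m = 1: t = (m + ½) λ / (2 n) = 1.50 × 624 / (2 × 1.415) = 331 nm.

0.331 μm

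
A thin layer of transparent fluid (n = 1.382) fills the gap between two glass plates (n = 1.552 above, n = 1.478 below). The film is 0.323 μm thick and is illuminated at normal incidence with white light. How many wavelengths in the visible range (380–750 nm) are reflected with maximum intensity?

Ray reflecting at the top interface goes from n = 1.552 toward n = 1.382: no phase shift.
At the lower boundary (n = 1.382 to n = 1.478) the reflected ray undergoes a half-wave phase shift.
Exactly one π shift → a net half-wave offset.
With one net inversion, constructive interference in reflection requires 2 n t = (m + ½) λ.
λ = 2 n t / (m + ½) = 893 / (m + ½) nm.
m=0: 1786 nm (IR); m=1: 595 nm (visible); m=2: 357 nm (UV).

1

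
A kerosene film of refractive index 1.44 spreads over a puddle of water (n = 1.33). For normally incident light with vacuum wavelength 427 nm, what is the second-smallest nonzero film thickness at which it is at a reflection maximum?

At the upper boundary (n = 1.0 to n = 1.44) the reflected ray undergoes a half-wave phase shift.
Ray reflecting at the bottom interface goes from n = 1.44 toward n = 1.33: no phase shift.
Net: one phase inversion between the two reflected rays.
So the condition for constructive reflection is 2 n t = (m + ½) λ.
The second-smallest nonzero thickness corresponds to m = 1: t = (m + ½) λ / (2 n) = 1.50 × 427 / (2 × 1.44) = 222 nm.

222 nm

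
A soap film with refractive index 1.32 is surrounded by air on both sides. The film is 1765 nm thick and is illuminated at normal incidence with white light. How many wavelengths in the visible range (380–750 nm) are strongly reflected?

6

At the upper boundary (n = 1.0 to n = 1.32) the reflected ray undergoes a half-wave phase shift.
Ray reflecting at the bottom interface goes from n = 1.32 toward n = 1.0: no phase shift.
Net: one phase inversion between the two reflected rays.
So the condition for constructive reflection is 2 n t = (m + ½) λ.
λ = 2 n t / (m + ½) = 4660 / (m + ½) nm.
m=5: 847 nm (IR); m=6: 717 nm (visible); m=7: 621 nm (visible); m=8: 548 nm (visible); m=9: 490 nm (visible); m=10: 444 nm (visible); m=11: 405 nm (visible); m=12: 373 nm (UV).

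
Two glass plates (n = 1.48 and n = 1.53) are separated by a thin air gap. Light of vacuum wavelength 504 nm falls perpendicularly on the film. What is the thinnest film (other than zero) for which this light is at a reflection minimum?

252 nm

At the upper boundary (n = 1.48 to n = 1.0) the reflected ray undergoes no phase shift.
Bottom surface (1.0 → 1.53): reflection off a higher-index medium gives a half-wave phase shift.
Exactly one π shift → a net half-wave offset.
For weak reflection here: 2 n t = m λ.
Minimum nonzero at m = 1: t = λ / (2 n) = 504 / (2 × 1.0) = 252 nm.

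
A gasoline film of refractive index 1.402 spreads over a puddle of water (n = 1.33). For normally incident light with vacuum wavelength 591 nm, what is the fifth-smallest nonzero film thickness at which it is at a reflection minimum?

Ray reflecting at the top interface goes from n = 1.0 toward n = 1.402: a half-wave phase shift.
At the lower boundary (n = 1.402 to n = 1.33) the reflected ray undergoes no phase shift.
Net: one phase inversion between the two reflected rays.
For dark reflection here: 2 n t = m λ.
The fifth-smallest nonzero thickness corresponds to m = 5: t = m λ / (2 n) = 5.00 × 591 / (2 × 1.402) = 1054 nm.

1054 nm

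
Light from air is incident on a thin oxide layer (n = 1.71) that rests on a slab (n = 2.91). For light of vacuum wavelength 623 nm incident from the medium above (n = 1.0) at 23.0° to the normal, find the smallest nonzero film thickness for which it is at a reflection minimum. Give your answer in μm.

Top surface (1.0 → 1.71): reflection off a higher-index medium gives a half-wave phase shift.
Ray reflecting at the bottom interface goes from n = 1.71 toward n = 2.91: a half-wave phase shift.
The two reflections carry the same phase change, so no net offset.
With no net inversion, destructive interference in reflection requires 2 n t cos θ_r = (m + ½) λ.
Snell's law: 1.0 sin 23.0° = 1.71 sin θ_r → sin θ_r = 0.228, cos θ_r = 0.974.
Minimum at m = 0: t = λ / (4 n cos θ_r) = 623 / (4 × 1.71 × 0.974) = 93.6 nm.

0.0936 μm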